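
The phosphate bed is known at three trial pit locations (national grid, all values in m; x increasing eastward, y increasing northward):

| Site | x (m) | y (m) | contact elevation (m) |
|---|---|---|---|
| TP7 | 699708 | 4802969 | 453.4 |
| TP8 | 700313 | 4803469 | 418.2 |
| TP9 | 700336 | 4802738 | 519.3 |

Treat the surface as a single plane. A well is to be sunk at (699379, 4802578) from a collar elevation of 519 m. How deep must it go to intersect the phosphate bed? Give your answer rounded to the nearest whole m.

Let the plane be z = a·x + b·y + c.
TP8−TP7: 605a + 500b = −35.2;  TP9−TP7: 628a − 231b = 65.9.
Solving gives a = 0.05469648, b = −0.13658274.
Then c = 453.4 − a·699708 − b·4802969 = 618184.49.
At (699379, 4802578): z_contact = 38253.6 − 655949.2 + 618184.49 = 488.8 m.
Depth below ground = 519 − 488.8 = 30 m.

30 m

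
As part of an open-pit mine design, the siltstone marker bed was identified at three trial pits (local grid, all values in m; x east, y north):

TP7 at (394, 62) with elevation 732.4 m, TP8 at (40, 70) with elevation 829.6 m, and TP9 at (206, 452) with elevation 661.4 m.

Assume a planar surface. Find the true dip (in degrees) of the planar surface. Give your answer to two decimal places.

Two edge vectors: TP7→TP8 = (-354, 8, 97.2), TP7→TP9 = (-188, 390, -71).
Normal n = (TP7→TP8) × (TP7→TP9) = (-38476, -43407.6, -136556).
So ∂z/∂x = −n_x/n_z = −0.28176 and ∂z/∂y = −n_y/n_z = −0.31787.
Gradient magnitude |∇z| = √(a² + b²) = √(0.07939 + 0.10104) = 0.42477.
True dip = arctan(0.42477) = 23.01°, dipping toward NE (azimuth ≈ 042°).

23.01°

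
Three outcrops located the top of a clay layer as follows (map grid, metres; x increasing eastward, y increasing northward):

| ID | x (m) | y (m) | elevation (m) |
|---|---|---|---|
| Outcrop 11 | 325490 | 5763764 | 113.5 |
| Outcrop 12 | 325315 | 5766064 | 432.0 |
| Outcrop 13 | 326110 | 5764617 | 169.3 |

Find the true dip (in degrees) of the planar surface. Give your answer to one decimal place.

Two edge vectors: Outcrop 11→Outcrop 12 = (-175, 2300, 318.5), Outcrop 11→Outcrop 13 = (620, 853, 55.8).
Normal n = (Outcrop 11→Outcrop 12) × (Outcrop 11→Outcrop 13) = (-143340.5, 207235, -1575275).
So ∂z/∂x = −n_x/n_z = −0.09099 and ∂z/∂y = −n_y/n_z = 0.13155.
Gradient magnitude |∇z| = √(a² + b²) = √(0.00828 + 0.01731) = 0.15996.
True dip = arctan(0.15996) = 9.1°, dipping toward SE (azimuth ≈ 145°).

9.1°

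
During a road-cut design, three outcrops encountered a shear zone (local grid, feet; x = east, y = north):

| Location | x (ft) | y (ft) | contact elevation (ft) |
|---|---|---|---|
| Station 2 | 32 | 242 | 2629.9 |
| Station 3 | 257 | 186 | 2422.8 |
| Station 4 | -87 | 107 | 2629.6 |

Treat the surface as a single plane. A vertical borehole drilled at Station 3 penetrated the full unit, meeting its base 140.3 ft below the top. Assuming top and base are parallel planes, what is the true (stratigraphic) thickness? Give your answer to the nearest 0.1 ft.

98.9 ft

Two edge vectors: Station 2→Station 3 = (225, -56, -207.1), Station 2→Station 4 = (-119, -135, -0.3).
Normal n = (Station 2→Station 3) × (Station 2→Station 4) = (-27941.7, 24712.4, -37039).
So ∂z/∂x = −n_x/n_z = −0.75439 and ∂z/∂y = −n_y/n_z = 0.66720.
|∇z| = √(a²+b²) = 1.00710, so dip δ = arctan(1.00710) = 45.20°.
True thickness = vertical thickness × cos δ = 140.3 × cos 45.20° = 98.9 ft.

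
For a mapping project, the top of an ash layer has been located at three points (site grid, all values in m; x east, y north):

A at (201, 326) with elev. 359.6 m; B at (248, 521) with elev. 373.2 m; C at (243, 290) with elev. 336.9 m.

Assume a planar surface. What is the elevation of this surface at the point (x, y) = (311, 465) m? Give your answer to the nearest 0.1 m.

338.8 m

Two edge vectors: A→B = (47, 195, 13.6), A→C = (42, -36, -22.7).
Normal n = (A→B) × (A→C) = (-3936.9, 1638.1, -9882).
So ∂z/∂x = −n_x/n_z = −0.39839 and ∂z/∂y = −n_y/n_z = 0.16577.
Intercept c from A: 359.6 + 80.08 − 54.04 = 385.64.
At (311, 465): z = −123.9 + 77.1 + 385.64 = 338.8 m.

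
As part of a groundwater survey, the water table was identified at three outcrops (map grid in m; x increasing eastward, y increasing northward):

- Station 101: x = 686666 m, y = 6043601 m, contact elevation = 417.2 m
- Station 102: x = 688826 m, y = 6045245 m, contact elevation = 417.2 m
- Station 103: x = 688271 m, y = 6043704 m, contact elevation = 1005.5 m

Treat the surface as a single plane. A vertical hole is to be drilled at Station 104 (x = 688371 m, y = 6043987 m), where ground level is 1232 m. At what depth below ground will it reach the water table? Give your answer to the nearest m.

335 m

Two edge vectors: Station 101→Station 102 = (2160, 1644, 0), Station 101→Station 103 = (1605, 103, 588.3).
Normal n = (Station 101→Station 102) × (Station 101→Station 103) = (967165.2, -1270728, -2416140).
So ∂z/∂x = −n_x/n_z = 0.40029353 and ∂z/∂y = −n_y/n_z = −0.52593310.
Intercept c from Station 101: 417.2 − 274867.95 + 3178529.81 = 2904079.05.
At (688371, 6043987): z_contact = 275550.5 − 3178732.8 + 2904079.05 = 896.7 m.
Depth below ground = 1232 − 896.7 = 335 m.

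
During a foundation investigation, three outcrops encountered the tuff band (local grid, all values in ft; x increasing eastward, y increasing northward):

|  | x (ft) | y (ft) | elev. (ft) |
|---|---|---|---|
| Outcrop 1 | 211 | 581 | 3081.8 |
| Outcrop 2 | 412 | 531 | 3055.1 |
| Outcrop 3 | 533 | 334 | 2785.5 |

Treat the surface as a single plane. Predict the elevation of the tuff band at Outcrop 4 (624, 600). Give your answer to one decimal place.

3211.9 ft

Two edge vectors: Outcrop 1→Outcrop 2 = (201, -50, -26.7), Outcrop 1→Outcrop 3 = (322, -247, -296.3).
Normal n = (Outcrop 1→Outcrop 2) × (Outcrop 1→Outcrop 3) = (8220.1, 50958.9, -33547).
So ∂z/∂x = −n_x/n_z = 0.24503 and ∂z/∂y = −n_y/n_z = 1.51903.
Intercept c from Outcrop 1: 3081.8 − 51.70 − 882.56 = 2147.54.
At (624, 600): z = 152.9 + 911.4 + 2147.54 = 3211.9 ft.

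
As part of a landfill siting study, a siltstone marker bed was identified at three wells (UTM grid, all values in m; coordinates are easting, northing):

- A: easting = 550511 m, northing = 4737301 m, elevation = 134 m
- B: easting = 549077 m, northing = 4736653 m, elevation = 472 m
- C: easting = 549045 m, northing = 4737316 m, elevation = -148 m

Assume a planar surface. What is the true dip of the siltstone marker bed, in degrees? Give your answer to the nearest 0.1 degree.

Two edge vectors: A→B = (-1434, -648, 338), A→C = (-1466, 15, -282).
Normal n = (A→B) × (A→C) = (177666, -899896, -971478).
So ∂z/∂easting = −n_x/n_z = 0.18288 and ∂z/∂northing = −n_y/n_z = −0.92632.
Gradient magnitude |∇z| = √(a² + b²) = √(0.03345 + 0.85806) = 0.94420.
True dip = arctan(0.94420) = 43.4°, dipping toward N (azimuth ≈ 349°).

43.4°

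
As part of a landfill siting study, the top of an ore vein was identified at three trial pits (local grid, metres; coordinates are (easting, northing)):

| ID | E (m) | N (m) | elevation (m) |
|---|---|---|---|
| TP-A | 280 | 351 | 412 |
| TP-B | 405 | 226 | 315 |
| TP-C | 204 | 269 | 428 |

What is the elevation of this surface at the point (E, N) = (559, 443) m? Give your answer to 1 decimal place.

296.4 m

Let the plane be z = a·E + b·N + c.
TP-B−TP-A: 125a − 125b = −97;  TP-C−TP-A: −76a − 82b = 16.
Solving gives a = −0.50400, b = 0.27200.
Then c = 412 − a·280 − b·351 = 457.65.
At (559, 443): z = −281.7 + 120.5 + 457.65 = 296.4 m.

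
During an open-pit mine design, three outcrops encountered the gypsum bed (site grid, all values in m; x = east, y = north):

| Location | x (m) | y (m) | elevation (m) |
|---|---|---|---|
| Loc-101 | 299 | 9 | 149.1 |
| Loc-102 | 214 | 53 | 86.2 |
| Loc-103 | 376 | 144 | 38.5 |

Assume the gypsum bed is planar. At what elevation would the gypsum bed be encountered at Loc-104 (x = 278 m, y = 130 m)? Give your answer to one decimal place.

Let the plane be z = a·x + b·y + c.
Loc-102−Loc-101: −85a + 44b = −62.9;  Loc-103−Loc-101: 77a + 135b = −110.6.
Solving gives a = 0.24390, b = −0.95837.
Then c = 149.1 − a·299 − b·9 = 84.80.
At (278, 130): z = 67.8 − 124.6 + 84.80 = 28.0 m.

28.0 m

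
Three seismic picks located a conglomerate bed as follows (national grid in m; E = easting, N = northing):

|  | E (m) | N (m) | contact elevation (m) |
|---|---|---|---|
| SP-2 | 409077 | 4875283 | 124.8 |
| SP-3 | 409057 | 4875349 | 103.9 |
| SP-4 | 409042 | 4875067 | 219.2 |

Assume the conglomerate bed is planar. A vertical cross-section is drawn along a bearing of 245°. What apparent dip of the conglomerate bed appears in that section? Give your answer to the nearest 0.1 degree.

Let the plane be z = a·E + b·N + c.
SP-3−SP-2: −20a + 66b = −20.9;  SP-4−SP-2: −35a − 216b = 94.4.
Solving gives a = −0.25882, b = −0.39510.
Unit vector along 245° is (sin 245°, cos 245°) = (-0.9063, -0.4226).
Slope in that direction = a·(-0.9063) + b·(-0.4226) = 0.40155.
Apparent dip = arctan|0.40155| = 21.9° (true dip is 25.3°, so apparent ≤ true as expected).

21.9°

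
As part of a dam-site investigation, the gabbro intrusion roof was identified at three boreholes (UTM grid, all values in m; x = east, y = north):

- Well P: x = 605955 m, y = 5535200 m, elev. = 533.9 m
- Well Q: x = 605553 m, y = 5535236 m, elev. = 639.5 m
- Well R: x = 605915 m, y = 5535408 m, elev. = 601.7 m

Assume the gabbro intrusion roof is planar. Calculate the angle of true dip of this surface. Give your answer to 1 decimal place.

20.2°

Two edge vectors: Well P→Well Q = (-402, 36, 105.6), Well P→Well R = (-40, 208, 67.8).
Normal n = (Well P→Well Q) × (Well P→Well R) = (-19524, 23031.6, -82176).
So ∂z/∂x = −n_x/n_z = −0.23759 and ∂z/∂y = −n_y/n_z = 0.28027.
Gradient magnitude |∇z| = √(a² + b²) = √(0.05645 + 0.07855) = 0.36742.
True dip = arctan(0.36742) = 20.2°, dipping toward SE (azimuth ≈ 140°).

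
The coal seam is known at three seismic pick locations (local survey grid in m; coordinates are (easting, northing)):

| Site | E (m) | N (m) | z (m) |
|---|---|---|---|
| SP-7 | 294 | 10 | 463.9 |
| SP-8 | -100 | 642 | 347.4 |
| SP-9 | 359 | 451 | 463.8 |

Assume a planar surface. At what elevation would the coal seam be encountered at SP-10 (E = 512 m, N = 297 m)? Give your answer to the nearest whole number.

506 m

Two edge vectors: SP-7→SP-8 = (-394, 632, -116.5), SP-7→SP-9 = (65, 441, -0.1).
Normal n = (SP-7→SP-8) × (SP-7→SP-9) = (51313.3, -7611.9, -214834).
So ∂z/∂E = −n_x/n_z = 0.23885 and ∂z/∂N = −n_y/n_z = −0.03543.
Intercept c from SP-7: 463.9 − 70.22 + 0.35 = 394.03.
At (512, 297): z = 122.3 − 10.5 + 394.03 = 505.8 m.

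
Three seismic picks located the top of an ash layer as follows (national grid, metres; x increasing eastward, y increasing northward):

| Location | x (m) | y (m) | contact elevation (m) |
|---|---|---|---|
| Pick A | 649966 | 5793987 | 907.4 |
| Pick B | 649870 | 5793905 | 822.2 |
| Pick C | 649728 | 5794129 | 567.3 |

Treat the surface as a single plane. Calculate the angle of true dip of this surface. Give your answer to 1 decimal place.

51.6°

Let the plane be z = a·x + b·y + c.
Pick B−Pick A: −96a − 82b = −85.2;  Pick C−Pick A: −238a + 142b = −340.1.
Solving gives a = 1.20631, b = −0.37324.
Gradient magnitude |∇z| = √(a² + b²) = √(1.45517 + 0.13930) = 1.26273.
True dip = arctan(1.26273) = 51.6°, dipping toward WNW (azimuth ≈ 287°).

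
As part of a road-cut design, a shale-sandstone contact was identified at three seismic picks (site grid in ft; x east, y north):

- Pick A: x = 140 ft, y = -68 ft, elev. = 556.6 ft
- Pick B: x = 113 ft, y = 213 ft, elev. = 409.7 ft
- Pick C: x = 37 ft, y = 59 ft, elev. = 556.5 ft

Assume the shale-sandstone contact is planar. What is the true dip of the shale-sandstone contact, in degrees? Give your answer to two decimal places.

43.25°

Two edge vectors: Pick A→Pick B = (-27, 281, -146.9), Pick A→Pick C = (-103, 127, -0.1).
Normal n = (Pick A→Pick B) × (Pick A→Pick C) = (18628.2, 15128, 25514).
So ∂z/∂x = −n_x/n_z = −0.73012 and ∂z/∂y = −n_y/n_z = −0.59293.
Gradient magnitude |∇z| = √(a² + b²) = √(0.53307 + 0.35157) = 0.94055.
True dip = arctan(0.94055) = 43.25°, dipping toward NE (azimuth ≈ 051°).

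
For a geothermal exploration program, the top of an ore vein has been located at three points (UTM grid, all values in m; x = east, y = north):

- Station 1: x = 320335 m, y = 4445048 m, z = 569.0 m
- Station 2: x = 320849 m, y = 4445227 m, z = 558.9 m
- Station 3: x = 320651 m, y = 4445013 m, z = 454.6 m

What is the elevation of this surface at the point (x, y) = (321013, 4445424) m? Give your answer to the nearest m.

Two edge vectors: Station 1→Station 2 = (514, 179, -10.1), Station 1→Station 3 = (316, -35, -114.4).
Normal n = (Station 1→Station 2) × (Station 1→Station 3) = (-20831.1, 55610, -74554).
So ∂z/∂x = −n_x/n_z = −0.27940956 and ∂z/∂y = −n_y/n_z = 0.74590230.
Intercept c from Station 1: 569 + 89504.66 − 3315571.52 = −3225497.86.
At (321013, 4445424): z = −89694.1 + 3315852.0 − 3225497.86 = 660.0 m.

660 m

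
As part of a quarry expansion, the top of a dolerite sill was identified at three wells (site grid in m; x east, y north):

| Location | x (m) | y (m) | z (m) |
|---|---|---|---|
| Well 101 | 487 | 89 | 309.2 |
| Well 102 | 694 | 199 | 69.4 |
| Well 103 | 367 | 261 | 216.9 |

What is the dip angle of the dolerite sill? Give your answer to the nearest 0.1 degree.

Let the plane be z = a·x + b·y + c.
Well 102−Well 101: 207a + 110b = −239.8;  Well 103−Well 101: −120a + 172b = −92.3.
Solving gives a = −0.63709, b = −0.98111.
Gradient magnitude |∇z| = √(a² + b²) = √(0.40589 + 0.96258) = 1.16981.
True dip = arctan(1.16981) = 49.5°, dipping toward NNE (azimuth ≈ 033°).

49.5°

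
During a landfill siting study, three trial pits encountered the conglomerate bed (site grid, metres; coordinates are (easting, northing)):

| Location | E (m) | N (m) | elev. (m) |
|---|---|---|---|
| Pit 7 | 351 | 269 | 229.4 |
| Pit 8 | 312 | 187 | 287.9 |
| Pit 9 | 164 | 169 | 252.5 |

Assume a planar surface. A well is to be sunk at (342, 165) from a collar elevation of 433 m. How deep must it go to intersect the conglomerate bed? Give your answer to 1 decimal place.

115.4 m

Two edge vectors: Pit 7→Pit 8 = (-39, -82, 58.5), Pit 7→Pit 9 = (-187, -100, 23.1).
Normal n = (Pit 7→Pit 8) × (Pit 7→Pit 9) = (3955.8, -10038.6, -11434).
So ∂z/∂E = −n_x/n_z = 0.34597 and ∂z/∂N = −n_y/n_z = −0.87796.
Intercept c from Pit 7: 229.4 − 121.43 + 236.17 = 344.14.
At (342, 165): z_contact = 118.32 − 144.86 + 344.14 = 317.59 m.
Depth below ground = 433 − 317.59 = 115.4 m.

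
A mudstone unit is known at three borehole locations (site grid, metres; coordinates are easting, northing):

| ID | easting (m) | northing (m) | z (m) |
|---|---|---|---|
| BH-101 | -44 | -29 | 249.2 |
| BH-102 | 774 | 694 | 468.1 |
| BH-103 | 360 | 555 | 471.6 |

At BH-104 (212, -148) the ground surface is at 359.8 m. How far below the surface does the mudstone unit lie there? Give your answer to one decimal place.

216.0 m

Let the plane be z = a·easting + b·northing + c.
BH-102−BH-101: 818a + 723b = 218.9;  BH-103−BH-101: 404a + 584b = 222.4.
Solving gives a = −0.17755, b = 0.50365.
Then c = 249.2 − a·-44 − b·-29 = 255.99.
At (212, -148): z_contact = −37.64 − 74.54 + 255.99 = 143.81 m.
Depth below ground = 359.8 − 143.81 = 216.0 m.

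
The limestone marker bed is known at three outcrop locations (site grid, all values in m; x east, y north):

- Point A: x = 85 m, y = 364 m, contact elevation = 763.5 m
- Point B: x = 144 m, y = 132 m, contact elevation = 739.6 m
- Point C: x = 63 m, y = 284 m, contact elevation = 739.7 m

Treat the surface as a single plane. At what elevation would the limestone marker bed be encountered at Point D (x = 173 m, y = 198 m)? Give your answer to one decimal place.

763.2 m

Let the plane be z = a·x + b·y + c.
Point B−Point A: 59a − 232b = −23.9;  Point C−Point A: −22a − 80b = −23.8.
Solving gives a = 0.36743, b = 0.19646.
Then c = 763.5 − a·85 − b·364 = 660.76.
At (173, 198): z = 63.6 + 38.9 + 660.76 = 763.2 m.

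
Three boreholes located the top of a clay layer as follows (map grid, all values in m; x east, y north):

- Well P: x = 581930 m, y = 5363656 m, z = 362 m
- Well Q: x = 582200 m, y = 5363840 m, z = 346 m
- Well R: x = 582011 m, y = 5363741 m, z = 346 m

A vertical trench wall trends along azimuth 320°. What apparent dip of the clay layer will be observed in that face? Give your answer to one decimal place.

22.5°

Let the plane be z = a·x + b·y + c.
Well Q−Well P: 270a + 184b = −16;  Well R−Well P: 81a + 85b = −16.
Solving gives a = 0.19687, b = −0.37584.
Unit vector along 320° is (sin 320°, cos 320°) = (-0.6428, 0.7660).
Slope in that direction = a·(-0.6428) + b·(0.7660) = −0.41445.
Apparent dip = arctan|0.41445| = 22.5° (true dip is 23.0°, so apparent ≤ true as expected).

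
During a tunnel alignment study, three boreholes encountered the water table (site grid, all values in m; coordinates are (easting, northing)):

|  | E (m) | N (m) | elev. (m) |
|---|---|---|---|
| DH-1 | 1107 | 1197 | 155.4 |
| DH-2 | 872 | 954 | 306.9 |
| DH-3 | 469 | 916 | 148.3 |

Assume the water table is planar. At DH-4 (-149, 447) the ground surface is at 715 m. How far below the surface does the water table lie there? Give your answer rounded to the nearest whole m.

356 m

Two edge vectors: DH-1→DH-2 = (-235, -243, 151.5), DH-1→DH-3 = (-638, -281, -7.1).
Normal n = (DH-1→DH-2) × (DH-1→DH-3) = (44296.8, -98325.5, -88999).
So ∂z/∂E = −n_x/n_z = 0.49772 and ∂z/∂N = −n_y/n_z = −1.10479.
Intercept c from DH-1: 155.4 − 550.98 + 1322.44 = 926.86.
At (-149, 447): z_contact = −74.2 − 493.8 + 926.86 = 358.9 m.
Depth below ground = 715 − 358.9 = 356 m.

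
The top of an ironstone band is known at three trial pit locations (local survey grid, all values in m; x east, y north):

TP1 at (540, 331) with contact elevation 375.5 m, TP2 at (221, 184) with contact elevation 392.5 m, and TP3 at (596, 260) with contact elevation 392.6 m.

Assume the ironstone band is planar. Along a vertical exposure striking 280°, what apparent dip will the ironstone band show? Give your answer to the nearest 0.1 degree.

Two edge vectors: TP1→TP2 = (-319, -147, 17), TP1→TP3 = (56, -71, 17.1).
Normal n = (TP1→TP2) × (TP1→TP3) = (-1306.7, 6406.9, 30881).
So ∂z/∂x = −n_x/n_z = 0.04231 and ∂z/∂y = −n_y/n_z = −0.20747.
Unit vector along 280° is (sin 280°, cos 280°) = (-0.9848, 0.1736).
Slope in that direction = a·(-0.9848) + b·(0.1736) = −0.07770.
Apparent dip = arctan|0.07770| = 4.4° (true dip is 12.0°, so apparent ≤ true as expected).

4.4°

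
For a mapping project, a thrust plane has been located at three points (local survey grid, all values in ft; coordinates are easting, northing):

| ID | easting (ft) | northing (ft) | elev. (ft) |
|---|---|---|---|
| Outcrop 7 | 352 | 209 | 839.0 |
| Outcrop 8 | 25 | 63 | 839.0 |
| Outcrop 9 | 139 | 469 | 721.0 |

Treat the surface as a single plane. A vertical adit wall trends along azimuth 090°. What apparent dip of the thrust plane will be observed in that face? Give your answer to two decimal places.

Two edge vectors: Outcrop 7→Outcrop 8 = (-327, -146, 0), Outcrop 7→Outcrop 9 = (-213, 260, -118).
Normal n = (Outcrop 7→Outcrop 8) × (Outcrop 7→Outcrop 9) = (17228, -38586, -116118).
So ∂z/∂easting = −n_x/n_z = 0.14837 and ∂z/∂northing = −n_y/n_z = −0.33230.
Unit vector along 090° is (sin 90°, cos 90°) = (1.0000, 0.0000).
Slope in that direction = a·(1.0000) + b·(0.0000) = 0.14837.
Apparent dip = arctan|0.14837| = 8.44° (true dip is 20.0°, so apparent ≤ true as expected).

8.44°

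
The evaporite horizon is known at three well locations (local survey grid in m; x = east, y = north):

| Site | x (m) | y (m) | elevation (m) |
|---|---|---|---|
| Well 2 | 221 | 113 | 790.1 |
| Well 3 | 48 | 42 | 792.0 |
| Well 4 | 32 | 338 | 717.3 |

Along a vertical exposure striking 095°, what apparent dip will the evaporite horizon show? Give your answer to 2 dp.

Two edge vectors: Well 2→Well 3 = (-173, -71, 1.9), Well 2→Well 4 = (-189, 225, -72.8).
Normal n = (Well 2→Well 3) × (Well 2→Well 4) = (4741.3, -12953.5, -52344).
So ∂z/∂x = −n_x/n_z = 0.09058 and ∂z/∂y = −n_y/n_z = −0.24747.
Unit vector along 095° is (sin 95°, cos 95°) = (0.9962, -0.0872).
Slope in that direction = a·(0.9962) + b·(-0.0872) = 0.11180.
Apparent dip = arctan|0.11180| = 6.38° (true dip is 14.8°, so apparent ≤ true as expected).

6.38°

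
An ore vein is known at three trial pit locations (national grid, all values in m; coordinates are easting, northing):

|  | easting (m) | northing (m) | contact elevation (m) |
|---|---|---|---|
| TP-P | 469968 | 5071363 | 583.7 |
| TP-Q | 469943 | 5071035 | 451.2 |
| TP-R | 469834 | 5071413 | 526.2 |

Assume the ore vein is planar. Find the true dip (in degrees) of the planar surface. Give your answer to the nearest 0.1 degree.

Let the plane be z = a·easting + b·northing + c.
TP-Q−TP-P: −25a − 328b = −132.5;  TP-R−TP-P: −134a + 50b = −57.5.
Solving gives a = 0.56380, b = 0.36099.
Gradient magnitude |∇z| = √(a² + b²) = √(0.31787 + 0.13031) = 0.66947.
True dip = arctan(0.66947) = 33.8°, dipping toward WSW (azimuth ≈ 237°).

33.8°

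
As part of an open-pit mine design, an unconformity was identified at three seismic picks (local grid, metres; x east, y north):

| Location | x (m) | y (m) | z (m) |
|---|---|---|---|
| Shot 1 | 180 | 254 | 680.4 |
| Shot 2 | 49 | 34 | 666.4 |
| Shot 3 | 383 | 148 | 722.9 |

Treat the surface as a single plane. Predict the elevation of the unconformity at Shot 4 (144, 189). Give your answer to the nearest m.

677 m

Two edge vectors: Shot 1→Shot 2 = (-131, -220, -14), Shot 1→Shot 3 = (203, -106, 42.5).
Normal n = (Shot 1→Shot 2) × (Shot 1→Shot 3) = (-10834, 2725.5, 58546).
So ∂z/∂x = −n_x/n_z = 0.18505 and ∂z/∂y = −n_y/n_z = −0.04655.
Intercept c from Shot 1: 680.4 − 33.31 + 11.82 = 658.92.
At (144, 189): z = 26.6 − 8.8 + 658.92 = 676.8 m.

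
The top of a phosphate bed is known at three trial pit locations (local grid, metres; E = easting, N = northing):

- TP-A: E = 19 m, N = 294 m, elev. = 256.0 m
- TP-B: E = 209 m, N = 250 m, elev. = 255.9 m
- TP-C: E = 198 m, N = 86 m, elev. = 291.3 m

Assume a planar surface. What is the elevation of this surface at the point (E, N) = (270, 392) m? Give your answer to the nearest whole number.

Let the plane be z = a·E + b·N + c.
TP-B−TP-A: 190a − 44b = −0.1;  TP-C−TP-A: 179a − 208b = 35.3.
Solving gives a = −0.04974, b = −0.21252.
Then c = 256 − a·19 − b·294 = 319.43.
At (270, 392): z = −13.4 − 83.3 + 319.43 = 222.7 m.

223 m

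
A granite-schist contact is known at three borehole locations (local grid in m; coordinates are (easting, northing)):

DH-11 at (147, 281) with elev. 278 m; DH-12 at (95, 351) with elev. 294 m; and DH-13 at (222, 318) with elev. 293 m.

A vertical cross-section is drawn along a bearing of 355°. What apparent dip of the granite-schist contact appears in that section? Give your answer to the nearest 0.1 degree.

15.1°

Two edge vectors: DH-11→DH-12 = (-52, 70, 16), DH-11→DH-13 = (75, 37, 15).
Normal n = (DH-11→DH-12) × (DH-11→DH-13) = (458, 1980, -7174).
So ∂z/∂E = −n_x/n_z = 0.06384 and ∂z/∂N = −n_y/n_z = 0.27600.
Unit vector along 355° is (sin 355°, cos 355°) = (-0.0872, 0.9962).
Slope in that direction = a·(-0.0872) + b·(0.9962) = 0.26938.
Apparent dip = arctan|0.26938| = 15.1° (true dip is 15.8°, so apparent ≤ true as expected).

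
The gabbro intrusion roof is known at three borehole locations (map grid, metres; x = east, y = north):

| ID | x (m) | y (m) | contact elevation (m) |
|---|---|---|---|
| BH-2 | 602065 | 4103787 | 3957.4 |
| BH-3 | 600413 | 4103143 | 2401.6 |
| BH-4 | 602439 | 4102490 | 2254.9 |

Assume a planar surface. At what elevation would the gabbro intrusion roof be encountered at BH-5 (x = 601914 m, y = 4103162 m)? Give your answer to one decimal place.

3008.9 m

Two edge vectors: BH-2→BH-3 = (-1652, -644, -1555.8), BH-2→BH-4 = (374, -1297, -1702.5).
Normal n = (BH-2→BH-3) × (BH-2→BH-4) = (-921462.6, -3394399.2, 2383500).
So ∂z/∂x = −n_x/n_z = 0.386600629 and ∂z/∂y = −n_y/n_z = 1.424123851.
Intercept c from BH-2: 3957.4 − 232758.71 − 5844300.95 = −6073102.26.
At (601914, 4103162): z = 232700.3 + 5843410.9 − 6073102.26 = 3008.9 m.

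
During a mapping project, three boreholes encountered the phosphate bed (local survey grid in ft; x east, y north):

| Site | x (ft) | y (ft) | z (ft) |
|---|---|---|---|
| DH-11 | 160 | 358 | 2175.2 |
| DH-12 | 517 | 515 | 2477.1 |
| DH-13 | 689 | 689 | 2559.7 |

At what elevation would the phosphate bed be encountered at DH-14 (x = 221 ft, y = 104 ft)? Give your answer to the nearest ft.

2406 ft

Two edge vectors: DH-11→DH-12 = (357, 157, 301.9), DH-11→DH-13 = (529, 331, 384.5).
Normal n = (DH-11→DH-12) × (DH-11→DH-13) = (-39562.4, 22438.6, 35114).
So ∂z/∂x = −n_x/n_z = 1.12668 and ∂z/∂y = −n_y/n_z = −0.63902.
Intercept c from DH-11: 2175.2 − 180.27 + 228.77 = 2223.70.
At (221, 104): z = 249.0 − 66.5 + 2223.70 = 2406.2 ft.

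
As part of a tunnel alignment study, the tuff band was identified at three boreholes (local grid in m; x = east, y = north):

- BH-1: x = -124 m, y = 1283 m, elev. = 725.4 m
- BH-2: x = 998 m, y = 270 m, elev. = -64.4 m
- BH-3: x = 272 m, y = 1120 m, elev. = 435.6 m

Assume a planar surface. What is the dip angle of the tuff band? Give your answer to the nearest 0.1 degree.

37.1°

Two edge vectors: BH-1→BH-2 = (1122, -1013, -789.8), BH-1→BH-3 = (396, -163, -289.8).
Normal n = (BH-1→BH-2) × (BH-1→BH-3) = (164830, 12394.8, 218262).
So ∂z/∂x = −n_x/n_z = −0.75519 and ∂z/∂y = −n_y/n_z = −0.05679.
Gradient magnitude |∇z| = √(a² + b²) = √(0.57032 + 0.00322) = 0.75733.
True dip = arctan(0.75733) = 37.1°, dipping toward E (azimuth ≈ 086°).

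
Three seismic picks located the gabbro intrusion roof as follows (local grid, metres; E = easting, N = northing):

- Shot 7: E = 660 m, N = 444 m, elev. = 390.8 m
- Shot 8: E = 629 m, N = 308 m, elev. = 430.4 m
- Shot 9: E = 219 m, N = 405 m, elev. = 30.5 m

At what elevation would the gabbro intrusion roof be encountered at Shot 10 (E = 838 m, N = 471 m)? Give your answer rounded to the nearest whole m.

Two edge vectors: Shot 7→Shot 8 = (-31, -136, 39.6), Shot 7→Shot 9 = (-441, -39, -360.3).
Normal n = (Shot 7→Shot 8) × (Shot 7→Shot 9) = (50545.2, -28632.9, -58767).
So ∂z/∂E = −n_x/n_z = 0.86009 and ∂z/∂N = −n_y/n_z = −0.48723.
Intercept c from Shot 7: 390.8 − 567.66 + 216.33 = 39.47.
At (838, 471): z = 720.8 − 229.5 + 39.47 = 530.7 m.

531 m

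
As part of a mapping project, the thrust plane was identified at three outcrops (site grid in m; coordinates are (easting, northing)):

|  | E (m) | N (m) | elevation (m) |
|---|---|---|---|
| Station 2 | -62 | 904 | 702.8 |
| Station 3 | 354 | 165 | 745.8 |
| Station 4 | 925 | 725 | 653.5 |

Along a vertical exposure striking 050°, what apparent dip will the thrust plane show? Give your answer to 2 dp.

6.47°

Let the plane be z = a·E + b·N + c.
Station 3−Station 2: 416a − 739b = 43;  Station 4−Station 2: 987a − 179b = −49.3.
Solving gives a = −0.06738, b = −0.09612.
Unit vector along 050° is (sin 50°, cos 50°) = (0.7660, 0.6428).
Slope in that direction = a·(0.7660) + b·(0.6428) = −0.11340.
Apparent dip = arctan|0.11340| = 6.47° (true dip is 6.7°, so apparent ≤ true as expected).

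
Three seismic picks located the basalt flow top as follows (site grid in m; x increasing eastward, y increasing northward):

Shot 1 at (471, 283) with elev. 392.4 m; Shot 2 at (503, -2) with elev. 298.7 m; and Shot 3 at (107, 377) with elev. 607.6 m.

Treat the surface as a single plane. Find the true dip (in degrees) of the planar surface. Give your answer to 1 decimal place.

Two edge vectors: Shot 1→Shot 2 = (32, -285, -93.7), Shot 1→Shot 3 = (-364, 94, 215.2).
Normal n = (Shot 1→Shot 2) × (Shot 1→Shot 3) = (-52524.2, 27220.4, -100732).
So ∂z/∂x = −n_x/n_z = −0.52143 and ∂z/∂y = −n_y/n_z = 0.27023.
Gradient magnitude |∇z| = √(a² + b²) = √(0.27188 + 0.07302) = 0.58729.
True dip = arctan(0.58729) = 30.4°, dipping toward ESE (azimuth ≈ 117°).

30.4°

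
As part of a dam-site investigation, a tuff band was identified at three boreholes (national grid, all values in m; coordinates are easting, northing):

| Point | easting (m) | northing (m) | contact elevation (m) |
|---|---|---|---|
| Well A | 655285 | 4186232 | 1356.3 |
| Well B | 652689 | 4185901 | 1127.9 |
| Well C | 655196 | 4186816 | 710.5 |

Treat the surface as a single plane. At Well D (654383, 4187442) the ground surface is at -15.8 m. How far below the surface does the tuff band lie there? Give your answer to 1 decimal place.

127.1 m

Let the plane be z = a·easting + b·northing + c.
Well B−Well A: −2596a − 331b = −228.4;  Well C−Well A: −89a + 584b = −645.8.
Solving gives a = 0.224613545, b = −1.071591429.
Then c = 1356.3 − a·655285 − b·4186232 = 4340100.74.
At (654383, 4187442): z_contact = 146983.29 − 4487226.96 + 4340100.74 = -142.93 m.
Depth below ground = -15.8 − (-142.93) = 127.1 m.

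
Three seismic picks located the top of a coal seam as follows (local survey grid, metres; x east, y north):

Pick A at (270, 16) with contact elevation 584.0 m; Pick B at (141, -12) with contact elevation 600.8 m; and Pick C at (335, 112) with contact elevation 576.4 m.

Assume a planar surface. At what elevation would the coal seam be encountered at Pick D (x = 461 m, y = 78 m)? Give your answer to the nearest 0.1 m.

Let the plane be z = a·x + b·y + c.
Pick B−Pick A: −129a − 28b = 16.8;  Pick C−Pick A: 65a + 96b = −7.6.
Solving gives a = −0.13253, b = 0.01056.
Then c = 584 − a·270 − b·16 = 619.61.
At (461, 78): z = −61.1 + 0.8 + 619.61 = 559.3 m.

559.3 m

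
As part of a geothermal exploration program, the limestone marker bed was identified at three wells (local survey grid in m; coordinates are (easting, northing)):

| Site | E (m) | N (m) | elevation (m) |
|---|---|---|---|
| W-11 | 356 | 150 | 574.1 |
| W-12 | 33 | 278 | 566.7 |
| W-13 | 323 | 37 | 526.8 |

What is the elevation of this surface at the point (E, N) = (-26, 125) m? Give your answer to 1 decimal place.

Let the plane be z = a·E + b·N + c.
W-12−W-11: −323a + 128b = −7.4;  W-13−W-11: −33a − 113b = −47.3.
Solving gives a = 0.16921, b = 0.36917.
Then c = 574.1 − a·356 − b·150 = 458.49.
At (-26, 125): z = −4.4 + 46.1 + 458.49 = 500.2 m.

500.2 m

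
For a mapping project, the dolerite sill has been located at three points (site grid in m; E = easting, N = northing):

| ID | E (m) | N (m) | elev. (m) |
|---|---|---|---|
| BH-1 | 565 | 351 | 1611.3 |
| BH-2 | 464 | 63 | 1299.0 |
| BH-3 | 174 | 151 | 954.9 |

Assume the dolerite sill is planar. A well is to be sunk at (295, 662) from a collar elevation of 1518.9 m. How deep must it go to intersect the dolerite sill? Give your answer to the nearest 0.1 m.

Two edge vectors: BH-1→BH-2 = (-101, -288, -312.3), BH-1→BH-3 = (-391, -200, -656.4).
Normal n = (BH-1→BH-2) × (BH-1→BH-3) = (126583.2, 55812.9, -92408).
So ∂z/∂E = −n_x/n_z = 1.36983 and ∂z/∂N = −n_y/n_z = 0.60398.
Intercept c from BH-1: 1611.3 − 773.95 − 212.00 = 625.35.
At (295, 662): z_contact = 404.10 + 399.84 + 625.35 = 1429.28 m.
Depth below ground = 1518.9 − 1429.28 = 89.6 m.

89.6 m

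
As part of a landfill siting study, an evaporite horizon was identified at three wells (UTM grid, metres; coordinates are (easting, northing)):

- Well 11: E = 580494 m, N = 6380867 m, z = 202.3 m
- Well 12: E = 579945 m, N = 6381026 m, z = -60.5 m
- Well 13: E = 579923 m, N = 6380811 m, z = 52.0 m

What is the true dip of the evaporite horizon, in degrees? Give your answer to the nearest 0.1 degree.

Two edge vectors: Well 11→Well 12 = (-549, 159, -262.8), Well 11→Well 13 = (-571, -56, -150.3).
Normal n = (Well 11→Well 12) × (Well 11→Well 13) = (-38614.5, 67544.1, 121533).
So ∂z/∂E = −n_x/n_z = 0.31773 and ∂z/∂N = −n_y/n_z = −0.55577.
Gradient magnitude |∇z| = √(a² + b²) = √(0.10095 + 0.30888) = 0.64018.
True dip = arctan(0.64018) = 32.6°, dipping toward NNW (azimuth ≈ 330°).

32.6°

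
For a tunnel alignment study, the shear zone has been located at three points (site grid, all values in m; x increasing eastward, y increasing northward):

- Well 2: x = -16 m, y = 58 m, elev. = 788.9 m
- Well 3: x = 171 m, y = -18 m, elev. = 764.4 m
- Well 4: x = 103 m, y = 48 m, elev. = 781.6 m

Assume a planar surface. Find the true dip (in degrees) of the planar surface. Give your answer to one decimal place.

Let the plane be z = a·x + b·y + c.
Well 3−Well 2: 187a − 76b = −24.5;  Well 4−Well 2: 119a − 10b = −7.3.
Solving gives a = −0.04318, b = 0.21611.
Gradient magnitude |∇z| = √(a² + b²) = √(0.00186 + 0.04671) = 0.22039.
True dip = arctan(0.22039) = 12.4°, dipping toward SSE (azimuth ≈ 169°).

12.4°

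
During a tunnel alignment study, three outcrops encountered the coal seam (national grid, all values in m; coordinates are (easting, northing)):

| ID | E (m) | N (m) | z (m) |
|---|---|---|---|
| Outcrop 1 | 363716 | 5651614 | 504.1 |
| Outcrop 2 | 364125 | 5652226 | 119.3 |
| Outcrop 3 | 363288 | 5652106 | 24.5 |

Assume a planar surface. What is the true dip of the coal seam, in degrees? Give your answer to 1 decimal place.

39.0°

Two edge vectors: Outcrop 1→Outcrop 2 = (409, 612, -384.8), Outcrop 1→Outcrop 3 = (-428, 492, -479.6).
Normal n = (Outcrop 1→Outcrop 2) × (Outcrop 1→Outcrop 3) = (-104193.6, 360850.8, 463164).
So ∂z/∂E = −n_x/n_z = 0.22496 and ∂z/∂N = −n_y/n_z = −0.77910.
Gradient magnitude |∇z| = √(a² + b²) = √(0.05061 + 0.60700) = 0.81093.
True dip = arctan(0.81093) = 39.0°, dipping toward NNW (azimuth ≈ 344°).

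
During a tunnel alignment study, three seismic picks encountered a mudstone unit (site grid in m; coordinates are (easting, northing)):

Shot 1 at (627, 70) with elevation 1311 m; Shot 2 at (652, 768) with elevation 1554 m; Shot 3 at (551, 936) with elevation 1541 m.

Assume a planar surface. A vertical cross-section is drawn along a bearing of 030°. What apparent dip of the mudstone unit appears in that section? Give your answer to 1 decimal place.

31.6°

Let the plane be z = a·E + b·N + c.
Shot 2−Shot 1: 25a + 698b = 243;  Shot 3−Shot 1: −76a + 866b = 230.
Solving gives a = 0.66800, b = 0.32421.
Unit vector along 030° is (sin 30°, cos 30°) = (0.5000, 0.8660).
Slope in that direction = a·(0.5000) + b·(0.8660) = 0.61477.
Apparent dip = arctan|0.61477| = 31.6° (true dip is 36.6°, so apparent ≤ true as expected).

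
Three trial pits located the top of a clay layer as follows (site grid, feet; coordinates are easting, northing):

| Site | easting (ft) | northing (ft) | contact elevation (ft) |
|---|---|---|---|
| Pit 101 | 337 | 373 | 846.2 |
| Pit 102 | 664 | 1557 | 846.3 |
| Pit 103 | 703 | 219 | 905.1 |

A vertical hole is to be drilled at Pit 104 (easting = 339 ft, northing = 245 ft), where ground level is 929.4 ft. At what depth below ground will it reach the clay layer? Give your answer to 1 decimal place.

Let the plane be z = a·easting + b·northing + c.
Pit 102−Pit 101: 327a + 1184b = 0.1;  Pit 103−Pit 101: 366a − 154b = 58.9.
Solving gives a = 0.144207, b = −0.039743.
Then c = 846.2 − a·337 − b·373 = 812.43.
At (339, 245): z_contact = 48.89 − 9.74 + 812.43 = 851.58 ft.
Depth below ground = 929.4 − 851.58 = 77.8 ft.

77.8 ft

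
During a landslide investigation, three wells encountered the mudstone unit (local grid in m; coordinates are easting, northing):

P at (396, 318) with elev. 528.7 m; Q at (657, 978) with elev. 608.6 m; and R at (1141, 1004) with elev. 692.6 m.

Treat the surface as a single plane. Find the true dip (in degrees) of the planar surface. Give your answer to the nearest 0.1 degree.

Let the plane be z = a·easting + b·northing + c.
Q−P: 261a + 660b = 79.9;  R−P: 745a + 686b = 163.9.
Solving gives a = 0.17068, b = 0.05357.
Gradient magnitude |∇z| = √(a² + b²) = √(0.02913 + 0.00287) = 0.17888.
True dip = arctan(0.17888) = 10.1°, dipping toward WSW (azimuth ≈ 253°).

10.1°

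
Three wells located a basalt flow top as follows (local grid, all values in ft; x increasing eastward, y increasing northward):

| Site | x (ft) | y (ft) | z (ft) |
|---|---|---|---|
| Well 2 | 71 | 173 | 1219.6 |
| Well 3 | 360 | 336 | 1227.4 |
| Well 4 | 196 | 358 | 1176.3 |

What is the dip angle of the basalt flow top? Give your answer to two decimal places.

Two edge vectors: Well 2→Well 3 = (289, 163, 7.8), Well 2→Well 4 = (125, 185, -43.3).
Normal n = (Well 2→Well 3) × (Well 2→Well 4) = (-8500.9, 13488.7, 33090).
So ∂z/∂x = −n_x/n_z = 0.25690 and ∂z/∂y = −n_y/n_z = −0.40764.
Gradient magnitude |∇z| = √(a² + b²) = √(0.06600 + 0.16617) = 0.48184.
True dip = arctan(0.48184) = 25.73°, dipping toward NNW (azimuth ≈ 328°).

25.73°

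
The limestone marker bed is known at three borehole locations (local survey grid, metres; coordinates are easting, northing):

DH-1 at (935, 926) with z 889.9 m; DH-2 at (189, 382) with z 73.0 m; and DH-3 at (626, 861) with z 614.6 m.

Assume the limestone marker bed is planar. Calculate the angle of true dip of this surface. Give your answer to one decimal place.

42.0°

Two edge vectors: DH-1→DH-2 = (-746, -544, -816.9), DH-1→DH-3 = (-309, -65, -275.3).
Normal n = (DH-1→DH-2) × (DH-1→DH-3) = (96664.7, 47048.3, -119606).
So ∂z/∂easting = −n_x/n_z = 0.80819 and ∂z/∂northing = −n_y/n_z = 0.39336.
Gradient magnitude |∇z| = √(a² + b²) = √(0.65318 + 0.15473) = 0.89884.
True dip = arctan(0.89884) = 42.0°, dipping toward WSW (azimuth ≈ 244°).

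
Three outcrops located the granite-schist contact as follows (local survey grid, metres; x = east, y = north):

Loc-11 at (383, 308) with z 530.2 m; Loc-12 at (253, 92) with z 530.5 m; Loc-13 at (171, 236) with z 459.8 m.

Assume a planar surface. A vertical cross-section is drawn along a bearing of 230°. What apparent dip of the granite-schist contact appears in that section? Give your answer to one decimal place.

Let the plane be z = a·x + b·y + c.
Loc-12−Loc-11: −130a − 216b = 0.3;  Loc-13−Loc-11: −212a − 72b = −70.4.
Solving gives a = 0.41798, b = −0.25295.
Unit vector along 230° is (sin 230°, cos 230°) = (-0.7660, -0.6428).
Slope in that direction = a·(-0.7660) + b·(-0.6428) = −0.15760.
Apparent dip = arctan|0.15760| = 9.0° (true dip is 26.0°, so apparent ≤ true as expected).

9.0°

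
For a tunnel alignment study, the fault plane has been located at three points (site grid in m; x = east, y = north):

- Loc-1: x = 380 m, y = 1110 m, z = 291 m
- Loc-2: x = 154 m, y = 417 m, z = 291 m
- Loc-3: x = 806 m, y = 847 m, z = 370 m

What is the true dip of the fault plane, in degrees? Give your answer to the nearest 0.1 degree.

9.2°

Let the plane be z = a·x + b·y + c.
Loc-2−Loc-1: −226a − 693b = 0;  Loc-3−Loc-1: 426a − 263b = 79.
Solving gives a = 0.15437, b = −0.05034.
Gradient magnitude |∇z| = √(a² + b²) = √(0.02383 + 0.00253) = 0.16237.
True dip = arctan(0.16237) = 9.2°, dipping toward WNW (azimuth ≈ 288°).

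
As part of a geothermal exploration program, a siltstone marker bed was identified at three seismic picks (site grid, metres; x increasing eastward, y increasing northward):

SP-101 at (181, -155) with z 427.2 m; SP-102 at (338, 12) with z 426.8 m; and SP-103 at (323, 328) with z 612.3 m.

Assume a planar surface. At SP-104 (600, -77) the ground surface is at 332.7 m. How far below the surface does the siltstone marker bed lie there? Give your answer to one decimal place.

Let the plane be z = a·x + b·y + c.
SP-102−SP-101: 157a + 167b = −0.4;  SP-103−SP-101: 142a + 483b = 185.1.
Solving gives a = −0.59683, b = 0.55869.
Then c = 427.2 − a·181 − b·-155 = 621.82.
At (600, -77): z_contact = −358.10 − 43.02 + 621.82 = 220.71 m.
Depth below ground = 332.7 − 220.71 = 112.0 m.

112.0 m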